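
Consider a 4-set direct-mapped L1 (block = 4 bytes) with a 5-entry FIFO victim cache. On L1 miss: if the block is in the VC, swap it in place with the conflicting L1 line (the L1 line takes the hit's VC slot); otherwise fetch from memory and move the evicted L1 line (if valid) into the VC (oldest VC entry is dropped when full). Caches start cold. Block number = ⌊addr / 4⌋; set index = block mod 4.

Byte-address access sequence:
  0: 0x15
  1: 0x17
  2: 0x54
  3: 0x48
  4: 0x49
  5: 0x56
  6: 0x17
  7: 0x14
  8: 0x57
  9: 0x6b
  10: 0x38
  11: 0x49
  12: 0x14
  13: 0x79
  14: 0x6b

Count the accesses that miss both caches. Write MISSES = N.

0: 0x15 (blk 5, set 1) → MISS  vc=[]
1: 0x17 (blk 5, set 1) → L1-HIT  vc=[]
2: 0x54 (blk 21, set 1) → MISS  vc=[5]
3: 0x48 (blk 18, set 2) → MISS  vc=[5]
4: 0x49 (blk 18, set 2) → L1-HIT  vc=[5]
5: 0x56 (blk 21, set 1) → L1-HIT  vc=[5]
6: 0x17 (blk 5, set 1) → VC-HIT  vc=[21]
7: 0x14 (blk 5, set 1) → L1-HIT  vc=[21]
8: 0x57 (blk 21, set 1) → VC-HIT  vc=[5]
9: 0x6b (blk 26, set 2) → MISS  vc=[5, 18]
10: 0x38 (blk 14, set 2) → MISS  vc=[5, 18, 26]
11: 0x49 (blk 18, set 2) → VC-HIT  vc=[5, 14, 26]
12: 0x14 (blk 5, set 1) → VC-HIT  vc=[21, 14, 26]
13: 0x79 (blk 30, set 2) → MISS  vc=[21, 14, 26, 18]
14: 0x6b (blk 26, set 2) → VC-HIT  vc=[21, 14, 30, 18]

MISSES = 6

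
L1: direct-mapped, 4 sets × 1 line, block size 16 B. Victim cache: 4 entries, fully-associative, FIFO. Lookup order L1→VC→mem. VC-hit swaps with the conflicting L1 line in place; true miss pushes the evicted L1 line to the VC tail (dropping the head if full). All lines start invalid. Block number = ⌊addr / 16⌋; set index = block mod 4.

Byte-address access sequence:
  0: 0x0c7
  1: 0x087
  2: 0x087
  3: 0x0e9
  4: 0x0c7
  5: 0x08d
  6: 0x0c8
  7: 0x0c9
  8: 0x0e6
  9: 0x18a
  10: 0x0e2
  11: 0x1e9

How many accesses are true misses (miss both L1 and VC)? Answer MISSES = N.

  [0] addr=0xc7 blk=12 s=0: MISS | VC []
  [1] addr=0x87 blk=8 s=0: MISS | VC [12]
  [2] addr=0x87 blk=8 s=0: L1-HIT | VC [12]
  [3] addr=0xe9 blk=14 s=2: MISS | VC [12]
  [4] addr=0xc7 blk=12 s=0: VC-HIT | VC [8]
  [5] addr=0x8d blk=8 s=0: VC-HIT | VC [12]
  [6] addr=0xc8 blk=12 s=0: VC-HIT | VC [8]
  [7] addr=0xc9 blk=12 s=0: L1-HIT | VC [8]
  [8] addr=0xe6 blk=14 s=2: L1-HIT | VC [8]
  [9] addr=0x18a blk=24 s=0: MISS | VC [8, 12]
  [10] addr=0xe2 blk=14 s=2: L1-HIT | VC [8, 12]
  [11] addr=0x1e9 blk=30 s=2: MISS | VC [8, 12, 14]

MISSES = 5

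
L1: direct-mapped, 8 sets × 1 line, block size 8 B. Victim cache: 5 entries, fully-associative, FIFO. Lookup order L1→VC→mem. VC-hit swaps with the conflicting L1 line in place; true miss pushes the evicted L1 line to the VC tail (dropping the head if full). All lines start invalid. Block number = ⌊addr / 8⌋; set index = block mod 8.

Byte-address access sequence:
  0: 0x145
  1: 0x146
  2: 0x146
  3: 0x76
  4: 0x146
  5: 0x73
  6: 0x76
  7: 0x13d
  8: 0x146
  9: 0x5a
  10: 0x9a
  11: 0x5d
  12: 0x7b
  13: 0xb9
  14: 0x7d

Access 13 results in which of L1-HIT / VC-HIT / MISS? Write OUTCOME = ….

OUTCOME = MISS

0: 0x145 (blk 40, set 0) → MISS  vc=[]
1: 0x146 (blk 40, set 0) → L1-HIT  vc=[]
2: 0x146 (blk 40, set 0) → L1-HIT  vc=[]
3: 0x76 (blk 14, set 6) → MISS  vc=[]
4: 0x146 (blk 40, set 0) → L1-HIT  vc=[]
5: 0x73 (blk 14, set 6) → L1-HIT  vc=[]
6: 0x76 (blk 14, set 6) → L1-HIT  vc=[]
7: 0x13d (blk 39, set 7) → MISS  vc=[]
8: 0x146 (blk 40, set 0) → L1-HIT  vc=[]
9: 0x5a (blk 11, set 3) → MISS  vc=[]
10: 0x9a (blk 19, set 3) → MISS  vc=[11]
11: 0x5d (blk 11, set 3) → VC-HIT  vc=[19]
12: 0x7b (blk 15, set 7) → MISS  vc=[19, 39]
13: 0xb9 (blk 23, set 7) → MISS  vc=[19, 39, 15]
14: 0x7d (blk 15, set 7) → VC-HIT  vc=[19, 39, 23]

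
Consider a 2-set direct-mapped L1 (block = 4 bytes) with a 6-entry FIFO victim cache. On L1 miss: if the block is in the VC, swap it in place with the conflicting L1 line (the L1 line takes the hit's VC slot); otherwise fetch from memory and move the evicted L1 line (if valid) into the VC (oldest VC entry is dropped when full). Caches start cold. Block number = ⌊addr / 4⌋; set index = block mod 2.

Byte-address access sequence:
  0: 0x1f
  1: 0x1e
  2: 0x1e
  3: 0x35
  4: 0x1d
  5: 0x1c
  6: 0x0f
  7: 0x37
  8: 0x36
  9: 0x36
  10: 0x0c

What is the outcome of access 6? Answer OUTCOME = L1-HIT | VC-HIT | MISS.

  [0] addr=0x1f blk=7 s=1: MISS | VC []
  [1] addr=0x1e blk=7 s=1: L1-HIT | VC []
  [2] addr=0x1e blk=7 s=1: L1-HIT | VC []
  [3] addr=0x35 blk=13 s=1: MISS | VC [7]
  [4] addr=0x1d blk=7 s=1: VC-HIT | VC [13]
  [5] addr=0x1c blk=7 s=1: L1-HIT | VC [13]
  [6] addr=0xf blk=3 s=1: MISS | VC [13, 7]
  [7] addr=0x37 blk=13 s=1: VC-HIT | VC [3, 7]
  [8] addr=0x36 blk=13 s=1: L1-HIT | VC [3, 7]
  [9] addr=0x36 blk=13 s=1: L1-HIT | VC [3, 7]
  [10] addr=0xc blk=3 s=1: VC-HIT | VC [13, 7]

OUTCOME = MISS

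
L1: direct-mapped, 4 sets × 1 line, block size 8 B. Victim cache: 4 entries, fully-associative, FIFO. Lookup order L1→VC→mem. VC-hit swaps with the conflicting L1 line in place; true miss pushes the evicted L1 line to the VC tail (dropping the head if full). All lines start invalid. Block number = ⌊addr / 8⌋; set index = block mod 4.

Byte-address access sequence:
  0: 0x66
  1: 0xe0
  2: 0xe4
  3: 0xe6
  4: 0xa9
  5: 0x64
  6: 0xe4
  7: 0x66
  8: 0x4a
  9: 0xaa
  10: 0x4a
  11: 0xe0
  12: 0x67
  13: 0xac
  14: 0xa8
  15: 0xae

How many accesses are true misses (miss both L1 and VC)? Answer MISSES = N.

MISSES = 4

#0 0x66→b12/s0 MISS; vc=[]
#1 0xe0→b28/s0 MISS; vc=[12]
#2 0xe4→b28/s0 L1-HIT; vc=[12]
#3 0xe6→b28/s0 L1-HIT; vc=[12]
#4 0xa9→b21/s1 MISS; vc=[12]
#5 0x64→b12/s0 VC-HIT; vc=[28]
#6 0xe4→b28/s0 VC-HIT; vc=[12]
#7 0x66→b12/s0 VC-HIT; vc=[28]
#8 0x4a→b9/s1 MISS; vc=[28,21]
#9 0xaa→b21/s1 VC-HIT; vc=[28,9]
#10 0x4a→b9/s1 VC-HIT; vc=[28,21]
#11 0xe0→b28/s0 VC-HIT; vc=[12,21]
#12 0x67→b12/s0 VC-HIT; vc=[28,21]
#13 0xac→b21/s1 VC-HIT; vc=[28,9]
#14 0xa8→b21/s1 L1-HIT; vc=[28,9]
#15 0xae→b21/s1 L1-HIT; vc=[28,9]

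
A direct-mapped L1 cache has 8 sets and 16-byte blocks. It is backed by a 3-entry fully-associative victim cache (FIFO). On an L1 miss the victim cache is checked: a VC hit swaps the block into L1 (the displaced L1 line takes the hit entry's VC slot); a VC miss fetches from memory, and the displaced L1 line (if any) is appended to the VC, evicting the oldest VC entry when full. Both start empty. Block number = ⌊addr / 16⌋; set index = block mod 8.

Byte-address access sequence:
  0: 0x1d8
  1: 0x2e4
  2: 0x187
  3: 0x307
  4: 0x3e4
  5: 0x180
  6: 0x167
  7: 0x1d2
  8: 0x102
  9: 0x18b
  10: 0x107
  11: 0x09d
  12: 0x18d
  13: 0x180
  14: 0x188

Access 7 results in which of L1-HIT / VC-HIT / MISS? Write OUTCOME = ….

OUTCOME = L1-HIT

#0 0x1d8→b29/s5 MISS; vc=[]
#1 0x2e4→b46/s6 MISS; vc=[]
#2 0x187→b24/s0 MISS; vc=[]
#3 0x307→b48/s0 MISS; vc=[24]
#4 0x3e4→b62/s6 MISS; vc=[24,46]
#5 0x180→b24/s0 VC-HIT; vc=[48,46]
#6 0x167→b22/s6 MISS; vc=[48,46,62]
#7 0x1d2→b29/s5 L1-HIT; vc=[48,46,62]
#8 0x102→b16/s0 MISS; vc=[46,62,24]
#9 0x18b→b24/s0 VC-HIT; vc=[46,62,16]
#10 0x107→b16/s0 VC-HIT; vc=[46,62,24]
#11 0x9d→b9/s1 MISS; vc=[46,62,24]
#12 0x18d→b24/s0 VC-HIT; vc=[46,62,16]
#13 0x180→b24/s0 L1-HIT; vc=[46,62,16]
#14 0x188→b24/s0 L1-HIT; vc=[46,62,16]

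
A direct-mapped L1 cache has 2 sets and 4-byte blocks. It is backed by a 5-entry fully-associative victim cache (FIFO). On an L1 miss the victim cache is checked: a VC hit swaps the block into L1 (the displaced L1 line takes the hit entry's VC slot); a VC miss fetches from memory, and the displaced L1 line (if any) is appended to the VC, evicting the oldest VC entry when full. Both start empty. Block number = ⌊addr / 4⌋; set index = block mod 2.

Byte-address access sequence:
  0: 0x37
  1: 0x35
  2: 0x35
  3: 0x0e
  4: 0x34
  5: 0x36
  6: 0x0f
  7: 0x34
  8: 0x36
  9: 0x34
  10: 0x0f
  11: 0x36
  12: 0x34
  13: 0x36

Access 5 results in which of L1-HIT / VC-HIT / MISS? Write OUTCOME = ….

0: 0x37 (blk 13, set 1) → MISS  vc=[]
1: 0x35 (blk 13, set 1) → L1-HIT  vc=[]
2: 0x35 (blk 13, set 1) → L1-HIT  vc=[]
3: 0xe (blk 3, set 1) → MISS  vc=[13]
4: 0x34 (blk 13, set 1) → VC-HIT  vc=[3]
5: 0x36 (blk 13, set 1) → L1-HIT  vc=[3]
6: 0xf (blk 3, set 1) → VC-HIT  vc=[13]
7: 0x34 (blk 13, set 1) → VC-HIT  vc=[3]
8: 0x36 (blk 13, set 1) → L1-HIT  vc=[3]
9: 0x34 (blk 13, set 1) → L1-HIT  vc=[3]
10: 0xf (blk 3, set 1) → VC-HIT  vc=[13]
11: 0x36 (blk 13, set 1) → VC-HIT  vc=[3]
12: 0x34 (blk 13, set 1) → L1-HIT  vc=[3]
13: 0x36 (blk 13, set 1) → L1-HIT  vc=[3]

OUTCOME = L1-HIT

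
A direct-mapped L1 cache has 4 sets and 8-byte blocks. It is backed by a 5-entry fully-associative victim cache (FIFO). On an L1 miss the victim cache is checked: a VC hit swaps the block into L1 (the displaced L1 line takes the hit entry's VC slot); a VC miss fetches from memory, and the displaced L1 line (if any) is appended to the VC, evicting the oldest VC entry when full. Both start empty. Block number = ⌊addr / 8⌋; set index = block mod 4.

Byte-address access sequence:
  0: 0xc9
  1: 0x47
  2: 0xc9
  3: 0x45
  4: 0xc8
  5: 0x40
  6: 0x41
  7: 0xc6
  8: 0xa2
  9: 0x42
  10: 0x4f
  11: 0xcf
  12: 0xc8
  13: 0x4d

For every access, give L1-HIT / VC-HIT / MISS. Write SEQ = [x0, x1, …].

SEQ = [MISS, MISS, L1-HIT, L1-HIT, L1-HIT, L1-HIT, L1-HIT, MISS, MISS, VC-HIT, MISS, VC-HIT, L1-HIT, VC-HIT]

0: 0xc9 (blk 25, set 1) → MISS  vc=[]
1: 0x47 (blk 8, set 0) → MISS  vc=[]
2: 0xc9 (blk 25, set 1) → L1-HIT  vc=[]
3: 0x45 (blk 8, set 0) → L1-HIT  vc=[]
4: 0xc8 (blk 25, set 1) → L1-HIT  vc=[]
5: 0x40 (blk 8, set 0) → L1-HIT  vc=[]
6: 0x41 (blk 8, set 0) → L1-HIT  vc=[]
7: 0xc6 (blk 24, set 0) → MISS  vc=[8]
8: 0xa2 (blk 20, set 0) → MISS  vc=[8, 24]
9: 0x42 (blk 8, set 0) → VC-HIT  vc=[20, 24]
10: 0x4f (blk 9, set 1) → MISS  vc=[20, 24, 25]
11: 0xcf (blk 25, set 1) → VC-HIT  vc=[20, 24, 9]
12: 0xc8 (blk 25, set 1) → L1-HIT  vc=[20, 24, 9]
13: 0x4d (blk 9, set 1) → VC-HIT  vc=[20, 24, 25]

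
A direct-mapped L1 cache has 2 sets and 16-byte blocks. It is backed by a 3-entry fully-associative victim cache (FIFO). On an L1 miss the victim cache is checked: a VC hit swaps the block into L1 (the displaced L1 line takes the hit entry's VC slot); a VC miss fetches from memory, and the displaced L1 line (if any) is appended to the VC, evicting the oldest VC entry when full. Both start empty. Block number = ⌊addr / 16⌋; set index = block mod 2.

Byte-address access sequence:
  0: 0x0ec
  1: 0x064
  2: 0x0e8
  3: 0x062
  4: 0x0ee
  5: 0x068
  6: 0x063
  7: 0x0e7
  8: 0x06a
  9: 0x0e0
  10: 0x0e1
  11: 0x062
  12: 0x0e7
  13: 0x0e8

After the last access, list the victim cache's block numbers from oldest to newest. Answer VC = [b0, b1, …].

VC = [6]

  [0] addr=0xec blk=14 s=0: MISS | VC []
  [1] addr=0x64 blk=6 s=0: MISS | VC [14]
  [2] addr=0xe8 blk=14 s=0: VC-HIT | VC [6]
  [3] addr=0x62 blk=6 s=0: VC-HIT | VC [14]
  [4] addr=0xee blk=14 s=0: VC-HIT | VC [6]
  [5] addr=0x68 blk=6 s=0: VC-HIT | VC [14]
  [6] addr=0x63 blk=6 s=0: L1-HIT | VC [14]
  [7] addr=0xe7 blk=14 s=0: VC-HIT | VC [6]
  [8] addr=0x6a blk=6 s=0: VC-HIT | VC [14]
  [9] addr=0xe0 blk=14 s=0: VC-HIT | VC [6]
  [10] addr=0xe1 blk=14 s=0: L1-HIT | VC [6]
  [11] addr=0x62 blk=6 s=0: VC-HIT | VC [14]
  [12] addr=0xe7 blk=14 s=0: VC-HIT | VC [6]
  [13] addr=0xe8 blk=14 s=0: L1-HIT | VC [6]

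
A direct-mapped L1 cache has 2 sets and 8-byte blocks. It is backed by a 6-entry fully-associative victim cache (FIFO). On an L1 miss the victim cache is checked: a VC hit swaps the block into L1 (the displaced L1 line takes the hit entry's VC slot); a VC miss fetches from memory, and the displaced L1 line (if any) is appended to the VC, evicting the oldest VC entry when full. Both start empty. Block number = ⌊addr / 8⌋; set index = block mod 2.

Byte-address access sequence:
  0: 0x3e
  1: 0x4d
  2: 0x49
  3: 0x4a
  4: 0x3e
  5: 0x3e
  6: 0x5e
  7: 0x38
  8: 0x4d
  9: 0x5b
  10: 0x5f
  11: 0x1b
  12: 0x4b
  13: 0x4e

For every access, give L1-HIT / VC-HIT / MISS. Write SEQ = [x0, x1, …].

SEQ = [MISS, MISS, L1-HIT, L1-HIT, VC-HIT, L1-HIT, MISS, VC-HIT, VC-HIT, VC-HIT, L1-HIT, MISS, VC-HIT, L1-HIT]

#0 0x3e→b7/s1 MISS; vc=[]
#1 0x4d→b9/s1 MISS; vc=[7]
#2 0x49→b9/s1 L1-HIT; vc=[7]
#3 0x4a→b9/s1 L1-HIT; vc=[7]
#4 0x3e→b7/s1 VC-HIT; vc=[9]
#5 0x3e→b7/s1 L1-HIT; vc=[9]
#6 0x5e→b11/s1 MISS; vc=[9,7]
#7 0x38→b7/s1 VC-HIT; vc=[9,11]
#8 0x4d→b9/s1 VC-HIT; vc=[7,11]
#9 0x5b→b11/s1 VC-HIT; vc=[7,9]
#10 0x5f→b11/s1 L1-HIT; vc=[7,9]
#11 0x1b→b3/s1 MISS; vc=[7,9,11]
#12 0x4b→b9/s1 VC-HIT; vc=[7,3,11]
#13 0x4e→b9/s1 L1-HIT; vc=[7,3,11]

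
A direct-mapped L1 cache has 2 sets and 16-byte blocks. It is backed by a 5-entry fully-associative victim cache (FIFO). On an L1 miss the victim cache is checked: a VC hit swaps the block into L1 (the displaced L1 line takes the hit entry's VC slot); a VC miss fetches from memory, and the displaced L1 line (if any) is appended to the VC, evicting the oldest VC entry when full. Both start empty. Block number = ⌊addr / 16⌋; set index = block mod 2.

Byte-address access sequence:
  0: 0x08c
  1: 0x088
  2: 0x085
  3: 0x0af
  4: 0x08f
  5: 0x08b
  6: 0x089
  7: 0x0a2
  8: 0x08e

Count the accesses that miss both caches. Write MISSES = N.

MISSES = 2

#0 0x8c→b8/s0 MISS; vc=[]
#1 0x88→b8/s0 L1-HIT; vc=[]
#2 0x85→b8/s0 L1-HIT; vc=[]
#3 0xaf→b10/s0 MISS; vc=[8]
#4 0x8f→b8/s0 VC-HIT; vc=[10]
#5 0x8b→b8/s0 L1-HIT; vc=[10]
#6 0x89→b8/s0 L1-HIT; vc=[10]
#7 0xa2→b10/s0 VC-HIT; vc=[8]
#8 0x8e→b8/s0 VC-HIT; vc=[10]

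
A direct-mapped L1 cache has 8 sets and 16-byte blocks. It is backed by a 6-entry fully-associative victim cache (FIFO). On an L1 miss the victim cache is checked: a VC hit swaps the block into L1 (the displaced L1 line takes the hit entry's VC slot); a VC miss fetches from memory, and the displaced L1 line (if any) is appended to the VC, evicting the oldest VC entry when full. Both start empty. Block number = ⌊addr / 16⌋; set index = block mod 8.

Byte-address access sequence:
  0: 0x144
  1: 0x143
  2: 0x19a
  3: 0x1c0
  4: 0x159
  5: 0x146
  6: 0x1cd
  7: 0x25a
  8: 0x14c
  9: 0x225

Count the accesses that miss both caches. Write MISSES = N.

#0 0x144→b20/s4 MISS; vc=[]
#1 0x143→b20/s4 L1-HIT; vc=[]
#2 0x19a→b25/s1 MISS; vc=[]
#3 0x1c0→b28/s4 MISS; vc=[20]
#4 0x159→b21/s5 MISS; vc=[20]
#5 0x146→b20/s4 VC-HIT; vc=[28]
#6 0x1cd→b28/s4 VC-HIT; vc=[20]
#7 0x25a→b37/s5 MISS; vc=[20,21]
#8 0x14c→b20/s4 VC-HIT; vc=[28,21]
#9 0x225→b34/s2 MISS; vc=[28,21]

MISSES = 6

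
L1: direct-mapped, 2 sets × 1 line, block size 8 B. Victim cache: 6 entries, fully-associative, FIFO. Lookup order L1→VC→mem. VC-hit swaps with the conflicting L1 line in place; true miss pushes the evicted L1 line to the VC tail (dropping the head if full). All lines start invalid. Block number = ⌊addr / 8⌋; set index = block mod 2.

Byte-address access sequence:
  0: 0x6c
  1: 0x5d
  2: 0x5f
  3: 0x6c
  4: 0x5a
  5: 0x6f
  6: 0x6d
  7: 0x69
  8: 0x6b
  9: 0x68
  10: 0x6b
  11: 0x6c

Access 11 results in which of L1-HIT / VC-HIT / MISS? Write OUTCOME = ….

OUTCOME = L1-HIT

#0 0x6c→b13/s1 MISS; vc=[]
#1 0x5d→b11/s1 MISS; vc=[13]
#2 0x5f→b11/s1 L1-HIT; vc=[13]
#3 0x6c→b13/s1 VC-HIT; vc=[11]
#4 0x5a→b11/s1 VC-HIT; vc=[13]
#5 0x6f→b13/s1 VC-HIT; vc=[11]
#6 0x6d→b13/s1 L1-HIT; vc=[11]
#7 0x69→b13/s1 L1-HIT; vc=[11]
#8 0x6b→b13/s1 L1-HIT; vc=[11]
#9 0x68→b13/s1 L1-HIT; vc=[11]
#10 0x6b→b13/s1 L1-HIT; vc=[11]
#11 0x6c→b13/s1 L1-HIT; vc=[11]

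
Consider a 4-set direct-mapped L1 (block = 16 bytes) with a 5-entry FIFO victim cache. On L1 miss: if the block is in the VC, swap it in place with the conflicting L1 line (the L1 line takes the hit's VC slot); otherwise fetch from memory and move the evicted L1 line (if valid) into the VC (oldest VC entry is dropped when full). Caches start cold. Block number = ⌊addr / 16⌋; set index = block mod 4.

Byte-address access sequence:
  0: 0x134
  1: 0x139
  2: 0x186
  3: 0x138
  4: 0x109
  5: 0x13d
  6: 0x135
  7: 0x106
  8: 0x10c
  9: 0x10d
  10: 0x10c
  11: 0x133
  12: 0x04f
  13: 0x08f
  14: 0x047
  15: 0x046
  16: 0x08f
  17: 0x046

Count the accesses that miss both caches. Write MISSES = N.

MISSES = 5

  [0] addr=0x134 blk=19 s=3: MISS | VC []
  [1] addr=0x139 blk=19 s=3: L1-HIT | VC []
  [2] addr=0x186 blk=24 s=0: MISS | VC []
  [3] addr=0x138 blk=19 s=3: L1-HIT | VC []
  [4] addr=0x109 blk=16 s=0: MISS | VC [24]
  [5] addr=0x13d blk=19 s=3: L1-HIT | VC [24]
  [6] addr=0x135 blk=19 s=3: L1-HIT | VC [24]
  [7] addr=0x106 blk=16 s=0: L1-HIT | VC [24]
  [8] addr=0x10c blk=16 s=0: L1-HIT | VC [24]
  [9] addr=0x10d blk=16 s=0: L1-HIT | VC [24]
  [10] addr=0x10c blk=16 s=0: L1-HIT | VC [24]
  [11] addr=0x133 blk=19 s=3: L1-HIT | VC [24]
  [12] addr=0x4f blk=4 s=0: MISS | VC [24, 16]
  [13] addr=0x8f blk=8 s=0: MISS | VC [24, 16, 4]
  [14] addr=0x47 blk=4 s=0: VC-HIT | VC [24, 16, 8]
  [15] addr=0x46 blk=4 s=0: L1-HIT | VC [24, 16, 8]
  [16] addr=0x8f blk=8 s=0: VC-HIT | VC [24, 16, 4]
  [17] addr=0x46 blk=4 s=0: VC-HIT | VC [24, 16, 8]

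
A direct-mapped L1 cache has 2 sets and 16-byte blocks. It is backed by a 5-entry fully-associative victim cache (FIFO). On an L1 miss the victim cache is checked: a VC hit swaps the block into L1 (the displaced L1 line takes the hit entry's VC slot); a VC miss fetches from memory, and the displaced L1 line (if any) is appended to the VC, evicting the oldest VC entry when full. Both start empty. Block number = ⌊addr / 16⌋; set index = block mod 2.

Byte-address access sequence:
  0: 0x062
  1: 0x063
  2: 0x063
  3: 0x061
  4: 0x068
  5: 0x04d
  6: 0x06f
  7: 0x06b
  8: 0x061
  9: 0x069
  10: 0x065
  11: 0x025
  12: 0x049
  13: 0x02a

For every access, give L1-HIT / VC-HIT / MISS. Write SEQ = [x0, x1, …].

  [0] addr=0x62 blk=6 s=0: MISS | VC []
  [1] addr=0x63 blk=6 s=0: L1-HIT | VC []
  [2] addr=0x63 blk=6 s=0: L1-HIT | VC []
  [3] addr=0x61 blk=6 s=0: L1-HIT | VC []
  [4] addr=0x68 blk=6 s=0: L1-HIT | VC []
  [5] addr=0x4d blk=4 s=0: MISS | VC [6]
  [6] addr=0x6f blk=6 s=0: VC-HIT | VC [4]
  [7] addr=0x6b blk=6 s=0: L1-HIT | VC [4]
  [8] addr=0x61 blk=6 s=0: L1-HIT | VC [4]
  [9] addr=0x69 blk=6 s=0: L1-HIT | VC [4]
  [10] addr=0x65 blk=6 s=0: L1-HIT | VC [4]
  [11] addr=0x25 blk=2 s=0: MISS | VC [4, 6]
  [12] addr=0x49 blk=4 s=0: VC-HIT | VC [2, 6]
  [13] addr=0x2a blk=2 s=0: VC-HIT | VC [4, 6]

SEQ = [MISS, L1-HIT, L1-HIT, L1-HIT, L1-HIT, MISS, VC-HIT, L1-HIT, L1-HIT, L1-HIT, L1-HIT, MISS, VC-HIT, VC-HIT]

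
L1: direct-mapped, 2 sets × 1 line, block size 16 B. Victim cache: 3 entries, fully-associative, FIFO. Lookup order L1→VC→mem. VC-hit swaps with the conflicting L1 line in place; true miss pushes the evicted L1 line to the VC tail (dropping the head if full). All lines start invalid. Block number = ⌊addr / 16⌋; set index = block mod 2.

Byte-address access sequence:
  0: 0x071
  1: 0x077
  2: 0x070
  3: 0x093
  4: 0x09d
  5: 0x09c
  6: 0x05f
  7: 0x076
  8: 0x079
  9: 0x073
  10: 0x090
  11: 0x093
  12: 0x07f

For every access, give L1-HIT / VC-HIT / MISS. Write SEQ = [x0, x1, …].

SEQ = [MISS, L1-HIT, L1-HIT, MISS, L1-HIT, L1-HIT, MISS, VC-HIT, L1-HIT, L1-HIT, VC-HIT, L1-HIT, VC-HIT]

0: 0x71 (blk 7, set 1) → MISS  vc=[]
1: 0x77 (blk 7, set 1) → L1-HIT  vc=[]
2: 0x70 (blk 7, set 1) → L1-HIT  vc=[]
3: 0x93 (blk 9, set 1) → MISS  vc=[7]
4: 0x9d (blk 9, set 1) → L1-HIT  vc=[7]
5: 0x9c (blk 9, set 1) → L1-HIT  vc=[7]
6: 0x5f (blk 5, set 1) → MISS  vc=[7, 9]
7: 0x76 (blk 7, set 1) → VC-HIT  vc=[5, 9]
8: 0x79 (blk 7, set 1) → L1-HIT  vc=[5, 9]
9: 0x73 (blk 7, set 1) → L1-HIT  vc=[5, 9]
10: 0x90 (blk 9, set 1) → VC-HIT  vc=[5, 7]
11: 0x93 (blk 9, set 1) → L1-HIT  vc=[5, 7]
12: 0x7f (blk 7, set 1) → VC-HIT  vc=[5, 9]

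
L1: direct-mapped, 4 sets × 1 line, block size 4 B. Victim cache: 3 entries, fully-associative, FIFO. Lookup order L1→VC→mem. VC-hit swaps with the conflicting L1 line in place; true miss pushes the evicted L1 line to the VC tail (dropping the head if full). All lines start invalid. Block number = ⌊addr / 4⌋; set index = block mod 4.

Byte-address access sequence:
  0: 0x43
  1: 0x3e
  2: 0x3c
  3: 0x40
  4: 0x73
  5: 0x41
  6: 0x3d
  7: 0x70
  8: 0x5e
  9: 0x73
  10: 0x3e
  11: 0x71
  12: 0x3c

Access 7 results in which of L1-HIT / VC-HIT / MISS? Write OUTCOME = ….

  [0] addr=0x43 blk=16 s=0: MISS | VC []
  [1] addr=0x3e blk=15 s=3: MISS | VC []
  [2] addr=0x3c blk=15 s=3: L1-HIT | VC []
  [3] addr=0x40 blk=16 s=0: L1-HIT | VC []
  [4] addr=0x73 blk=28 s=0: MISS | VC [16]
  [5] addr=0x41 blk=16 s=0: VC-HIT | VC [28]
  [6] addr=0x3d blk=15 s=3: L1-HIT | VC [28]
  [7] addr=0x70 blk=28 s=0: VC-HIT | VC [16]
  [8] addr=0x5e blk=23 s=3: MISS | VC [16, 15]
  [9] addr=0x73 blk=28 s=0: L1-HIT | VC [16, 15]
  [10] addr=0x3e blk=15 s=3: VC-HIT | VC [16, 23]
  [11] addr=0x71 blk=28 s=0: L1-HIT | VC [16, 23]
  [12] addr=0x3c blk=15 s=3: L1-HIT | VC [16, 23]

OUTCOME = VC-HIT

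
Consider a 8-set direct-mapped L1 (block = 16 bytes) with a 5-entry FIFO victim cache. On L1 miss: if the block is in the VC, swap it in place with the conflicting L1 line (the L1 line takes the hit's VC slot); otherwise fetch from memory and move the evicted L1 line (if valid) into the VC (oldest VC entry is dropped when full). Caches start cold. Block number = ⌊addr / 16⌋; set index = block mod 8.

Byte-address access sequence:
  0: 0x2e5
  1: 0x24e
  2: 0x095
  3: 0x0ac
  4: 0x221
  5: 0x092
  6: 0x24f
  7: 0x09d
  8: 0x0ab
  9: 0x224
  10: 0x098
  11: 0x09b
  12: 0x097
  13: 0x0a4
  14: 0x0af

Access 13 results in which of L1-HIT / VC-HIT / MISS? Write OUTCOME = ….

OUTCOME = VC-HIT

0: 0x2e5 (blk 46, set 6) → MISS  vc=[]
1: 0x24e (blk 36, set 4) → MISS  vc=[]
2: 0x95 (blk 9, set 1) → MISS  vc=[]
3: 0xac (blk 10, set 2) → MISS  vc=[]
4: 0x221 (blk 34, set 2) → MISS  vc=[10]
5: 0x92 (blk 9, set 1) → L1-HIT  vc=[10]
6: 0x24f (blk 36, set 4) → L1-HIT  vc=[10]
7: 0x9d (blk 9, set 1) → L1-HIT  vc=[10]
8: 0xab (blk 10, set 2) → VC-HIT  vc=[34]
9: 0x224 (blk 34, set 2) → VC-HIT  vc=[10]
10: 0x98 (blk 9, set 1) → L1-HIT  vc=[10]
11: 0x9b (blk 9, set 1) → L1-HIT  vc=[10]
12: 0x97 (blk 9, set 1) → L1-HIT  vc=[10]
13: 0xa4 (blk 10, set 2) → VC-HIT  vc=[34]
14: 0xaf (blk 10, set 2) → L1-HIT  vc=[34]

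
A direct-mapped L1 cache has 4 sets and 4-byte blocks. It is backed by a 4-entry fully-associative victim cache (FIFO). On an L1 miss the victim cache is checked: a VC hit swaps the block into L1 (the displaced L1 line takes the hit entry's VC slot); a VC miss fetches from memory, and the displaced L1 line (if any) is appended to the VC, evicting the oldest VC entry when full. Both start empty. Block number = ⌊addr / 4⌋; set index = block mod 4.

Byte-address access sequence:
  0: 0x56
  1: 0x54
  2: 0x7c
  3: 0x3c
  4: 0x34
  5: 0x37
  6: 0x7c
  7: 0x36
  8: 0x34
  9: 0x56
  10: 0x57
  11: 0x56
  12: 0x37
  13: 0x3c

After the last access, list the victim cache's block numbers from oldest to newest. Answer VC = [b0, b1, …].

VC = [31, 21]

#0 0x56→b21/s1 MISS; vc=[]
#1 0x54→b21/s1 L1-HIT; vc=[]
#2 0x7c→b31/s3 MISS; vc=[]
#3 0x3c→b15/s3 MISS; vc=[31]
#4 0x34→b13/s1 MISS; vc=[31,21]
#5 0x37→b13/s1 L1-HIT; vc=[31,21]
#6 0x7c→b31/s3 VC-HIT; vc=[15,21]
#7 0x36→b13/s1 L1-HIT; vc=[15,21]
#8 0x34→b13/s1 L1-HIT; vc=[15,21]
#9 0x56→b21/s1 VC-HIT; vc=[15,13]
#10 0x57→b21/s1 L1-HIT; vc=[15,13]
#11 0x56→b21/s1 L1-HIT; vc=[15,13]
#12 0x37→b13/s1 VC-HIT; vc=[15,21]
#13 0x3c→b15/s3 VC-HIT; vc=[31,21]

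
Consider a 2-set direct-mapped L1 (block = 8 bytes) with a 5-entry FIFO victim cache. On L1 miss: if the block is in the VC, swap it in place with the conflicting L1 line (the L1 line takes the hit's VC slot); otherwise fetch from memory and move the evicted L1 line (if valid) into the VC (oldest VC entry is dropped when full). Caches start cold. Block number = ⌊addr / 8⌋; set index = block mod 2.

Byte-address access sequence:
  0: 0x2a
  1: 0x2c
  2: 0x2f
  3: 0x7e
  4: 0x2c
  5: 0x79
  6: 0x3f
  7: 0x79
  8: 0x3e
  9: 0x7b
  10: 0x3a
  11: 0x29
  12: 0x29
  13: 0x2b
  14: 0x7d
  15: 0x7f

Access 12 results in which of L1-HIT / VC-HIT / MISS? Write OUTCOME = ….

OUTCOME = L1-HIT

#0 0x2a→b5/s1 MISS; vc=[]
#1 0x2c→b5/s1 L1-HIT; vc=[]
#2 0x2f→b5/s1 L1-HIT; vc=[]
#3 0x7e→b15/s1 MISS; vc=[5]
#4 0x2c→b5/s1 VC-HIT; vc=[15]
#5 0x79→b15/s1 VC-HIT; vc=[5]
#6 0x3f→b7/s1 MISS; vc=[5,15]
#7 0x79→b15/s1 VC-HIT; vc=[5,7]
#8 0x3e→b7/s1 VC-HIT; vc=[5,15]
#9 0x7b→b15/s1 VC-HIT; vc=[5,7]
#10 0x3a→b7/s1 VC-HIT; vc=[5,15]
#11 0x29→b5/s1 VC-HIT; vc=[7,15]
#12 0x29→b5/s1 L1-HIT; vc=[7,15]
#13 0x2b→b5/s1 L1-HIT; vc=[7,15]
#14 0x7d→b15/s1 VC-HIT; vc=[7,5]
#15 0x7f→b15/s1 L1-HIT; vc=[7,5]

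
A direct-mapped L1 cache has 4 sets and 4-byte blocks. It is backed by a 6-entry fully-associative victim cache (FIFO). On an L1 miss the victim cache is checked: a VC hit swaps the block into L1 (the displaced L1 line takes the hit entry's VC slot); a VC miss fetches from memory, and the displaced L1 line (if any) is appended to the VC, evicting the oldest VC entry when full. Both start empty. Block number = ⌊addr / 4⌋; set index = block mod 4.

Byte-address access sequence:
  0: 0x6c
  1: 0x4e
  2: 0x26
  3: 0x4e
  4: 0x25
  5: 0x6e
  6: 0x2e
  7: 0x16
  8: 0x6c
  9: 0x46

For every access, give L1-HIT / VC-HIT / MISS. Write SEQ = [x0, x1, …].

SEQ = [MISS, MISS, MISS, L1-HIT, L1-HIT, VC-HIT, MISS, MISS, VC-HIT, MISS]

#0 0x6c→b27/s3 MISS; vc=[]
#1 0x4e→b19/s3 MISS; vc=[27]
#2 0x26→b9/s1 MISS; vc=[27]
#3 0x4e→b19/s3 L1-HIT; vc=[27]
#4 0x25→b9/s1 L1-HIT; vc=[27]
#5 0x6e→b27/s3 VC-HIT; vc=[19]
#6 0x2e→b11/s3 MISS; vc=[19,27]
#7 0x16→b5/s1 MISS; vc=[19,27,9]
#8 0x6c→b27/s3 VC-HIT; vc=[19,11,9]
#9 0x46→b17/s1 MISS; vc=[19,11,9,5]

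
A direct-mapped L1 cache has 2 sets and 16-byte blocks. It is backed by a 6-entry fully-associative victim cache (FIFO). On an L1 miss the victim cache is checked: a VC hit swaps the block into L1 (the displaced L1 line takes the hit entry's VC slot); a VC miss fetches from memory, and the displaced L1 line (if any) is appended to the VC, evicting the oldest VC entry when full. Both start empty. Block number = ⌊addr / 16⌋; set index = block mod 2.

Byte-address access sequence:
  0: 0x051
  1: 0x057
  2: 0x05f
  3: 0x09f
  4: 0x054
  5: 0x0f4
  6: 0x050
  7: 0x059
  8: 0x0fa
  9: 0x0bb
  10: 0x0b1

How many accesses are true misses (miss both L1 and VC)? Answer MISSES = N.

MISSES = 4

#0 0x51→b5/s1 MISS; vc=[]
#1 0x57→b5/s1 L1-HIT; vc=[]
#2 0x5f→b5/s1 L1-HIT; vc=[]
#3 0x9f→b9/s1 MISS; vc=[5]
#4 0x54→b5/s1 VC-HIT; vc=[9]
#5 0xf4→b15/s1 MISS; vc=[9,5]
#6 0x50→b5/s1 VC-HIT; vc=[9,15]
#7 0x59→b5/s1 L1-HIT; vc=[9,15]
#8 0xfa→b15/s1 VC-HIT; vc=[9,5]
#9 0xbb→b11/s1 MISS; vc=[9,5,15]
#10 0xb1→b11/s1 L1-HIT; vc=[9,5,15]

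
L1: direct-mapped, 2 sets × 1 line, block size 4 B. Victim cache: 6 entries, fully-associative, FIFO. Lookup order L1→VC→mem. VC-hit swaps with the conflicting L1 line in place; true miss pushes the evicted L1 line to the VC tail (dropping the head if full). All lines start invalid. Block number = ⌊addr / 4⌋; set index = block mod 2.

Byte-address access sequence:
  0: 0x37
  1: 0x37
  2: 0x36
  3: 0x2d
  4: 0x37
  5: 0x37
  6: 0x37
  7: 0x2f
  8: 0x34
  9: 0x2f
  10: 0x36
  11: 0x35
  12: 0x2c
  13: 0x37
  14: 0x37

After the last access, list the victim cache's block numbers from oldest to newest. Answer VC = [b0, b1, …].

#0 0x37→b13/s1 MISS; vc=[]
#1 0x37→b13/s1 L1-HIT; vc=[]
#2 0x36→b13/s1 L1-HIT; vc=[]
#3 0x2d→b11/s1 MISS; vc=[13]
#4 0x37→b13/s1 VC-HIT; vc=[11]
#5 0x37→b13/s1 L1-HIT; vc=[11]
#6 0x37→b13/s1 L1-HIT; vc=[11]
#7 0x2f→b11/s1 VC-HIT; vc=[13]
#8 0x34→b13/s1 VC-HIT; vc=[11]
#9 0x2f→b11/s1 VC-HIT; vc=[13]
#10 0x36→b13/s1 VC-HIT; vc=[11]
#11 0x35→b13/s1 L1-HIT; vc=[11]
#12 0x2c→b11/s1 VC-HIT; vc=[13]
#13 0x37→b13/s1 VC-HIT; vc=[11]
#14 0x37→b13/s1 L1-HIT; vc=[11]

VC = [11]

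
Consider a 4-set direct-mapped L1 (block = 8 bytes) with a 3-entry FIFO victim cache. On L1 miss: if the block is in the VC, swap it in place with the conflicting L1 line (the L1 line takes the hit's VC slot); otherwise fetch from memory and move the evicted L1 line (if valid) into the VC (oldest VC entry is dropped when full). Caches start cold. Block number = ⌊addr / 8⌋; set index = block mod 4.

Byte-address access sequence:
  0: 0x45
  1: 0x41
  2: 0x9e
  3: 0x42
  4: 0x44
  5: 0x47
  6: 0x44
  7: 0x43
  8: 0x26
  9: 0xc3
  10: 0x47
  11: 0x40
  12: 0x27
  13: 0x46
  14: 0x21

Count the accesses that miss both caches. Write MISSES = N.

MISSES = 4

  [0] addr=0x45 blk=8 s=0: MISS | VC []
  [1] addr=0x41 blk=8 s=0: L1-HIT | VC []
  [2] addr=0x9e blk=19 s=3: MISS | VC []
  [3] addr=0x42 blk=8 s=0: L1-HIT | VC []
  [4] addr=0x44 blk=8 s=0: L1-HIT | VC []
  [5] addr=0x47 blk=8 s=0: L1-HIT | VC []
  [6] addr=0x44 blk=8 s=0: L1-HIT | VC []
  [7] addr=0x43 blk=8 s=0: L1-HIT | VC []
  [8] addr=0x26 blk=4 s=0: MISS | VC [8]
  [9] addr=0xc3 blk=24 s=0: MISS | VC [8, 4]
  [10] addr=0x47 blk=8 s=0: VC-HIT | VC [24, 4]
  [11] addr=0x40 blk=8 s=0: L1-HIT | VC [24, 4]
  [12] addr=0x27 blk=4 s=0: VC-HIT | VC [24, 8]
  [13] addr=0x46 blk=8 s=0: VC-HIT | VC [24, 4]
  [14] addr=0x21 blk=4 s=0: VC-HIT | VC [24, 8]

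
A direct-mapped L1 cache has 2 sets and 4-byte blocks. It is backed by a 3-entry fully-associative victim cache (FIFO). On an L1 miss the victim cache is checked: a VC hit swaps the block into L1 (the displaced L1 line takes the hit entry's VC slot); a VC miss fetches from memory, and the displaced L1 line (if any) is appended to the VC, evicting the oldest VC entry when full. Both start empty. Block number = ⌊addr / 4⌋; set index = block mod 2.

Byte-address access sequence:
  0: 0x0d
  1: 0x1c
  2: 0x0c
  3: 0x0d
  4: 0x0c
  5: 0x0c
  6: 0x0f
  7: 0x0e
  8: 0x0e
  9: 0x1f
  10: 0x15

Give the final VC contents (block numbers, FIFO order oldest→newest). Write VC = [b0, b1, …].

#0 0xd→b3/s1 MISS; vc=[]
#1 0x1c→b7/s1 MISS; vc=[3]
#2 0xc→b3/s1 VC-HIT; vc=[7]
#3 0xd→b3/s1 L1-HIT; vc=[7]
#4 0xc→b3/s1 L1-HIT; vc=[7]
#5 0xc→b3/s1 L1-HIT; vc=[7]
#6 0xf→b3/s1 L1-HIT; vc=[7]
#7 0xe→b3/s1 L1-HIT; vc=[7]
#8 0xe→b3/s1 L1-HIT; vc=[7]
#9 0x1f→b7/s1 VC-HIT; vc=[3]
#10 0x15→b5/s1 MISS; vc=[3,7]

VC = [3, 7]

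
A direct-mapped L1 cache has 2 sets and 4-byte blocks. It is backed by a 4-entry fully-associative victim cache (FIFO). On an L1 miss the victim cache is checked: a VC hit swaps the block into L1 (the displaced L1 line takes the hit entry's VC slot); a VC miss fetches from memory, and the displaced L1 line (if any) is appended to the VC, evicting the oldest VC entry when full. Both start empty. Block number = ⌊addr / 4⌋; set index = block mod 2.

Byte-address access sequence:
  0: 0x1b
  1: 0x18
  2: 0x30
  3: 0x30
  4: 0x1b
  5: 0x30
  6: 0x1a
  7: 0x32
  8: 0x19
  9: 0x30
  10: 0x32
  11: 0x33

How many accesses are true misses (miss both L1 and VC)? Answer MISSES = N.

MISSES = 2

  [0] addr=0x1b blk=6 s=0: MISS | VC []
  [1] addr=0x18 blk=6 s=0: L1-HIT | VC []
  [2] addr=0x30 blk=12 s=0: MISS | VC [6]
  [3] addr=0x30 blk=12 s=0: L1-HIT | VC [6]
  [4] addr=0x1b blk=6 s=0: VC-HIT | VC [12]
  [5] addr=0x30 blk=12 s=0: VC-HIT | VC [6]
  [6] addr=0x1a blk=6 s=0: VC-HIT | VC [12]
  [7] addr=0x32 blk=12 s=0: VC-HIT | VC [6]
  [8] addr=0x19 blk=6 s=0: VC-HIT | VC [12]
  [9] addr=0x30 blk=12 s=0: VC-HIT | VC [6]
  [10] addr=0x32 blk=12 s=0: L1-HIT | VC [6]
  [11] addr=0x33 blk=12 s=0: L1-HIT | VC [6]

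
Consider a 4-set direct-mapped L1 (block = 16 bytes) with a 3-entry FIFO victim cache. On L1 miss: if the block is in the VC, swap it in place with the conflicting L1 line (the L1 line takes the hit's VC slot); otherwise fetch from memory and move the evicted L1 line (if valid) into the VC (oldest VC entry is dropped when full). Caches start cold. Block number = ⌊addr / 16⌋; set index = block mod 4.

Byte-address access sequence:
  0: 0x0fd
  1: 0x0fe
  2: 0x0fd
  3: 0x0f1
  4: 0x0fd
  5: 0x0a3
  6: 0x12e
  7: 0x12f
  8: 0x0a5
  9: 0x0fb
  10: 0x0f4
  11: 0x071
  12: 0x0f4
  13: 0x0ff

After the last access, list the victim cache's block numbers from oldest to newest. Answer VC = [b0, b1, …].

  [0] addr=0xfd blk=15 s=3: MISS | VC []
  [1] addr=0xfe blk=15 s=3: L1-HIT | VC []
  [2] addr=0xfd blk=15 s=3: L1-HIT | VC []
  [3] addr=0xf1 blk=15 s=3: L1-HIT | VC []
  [4] addr=0xfd blk=15 s=3: L1-HIT | VC []
  [5] addr=0xa3 blk=10 s=2: MISS | VC []
  [6] addr=0x12e blk=18 s=2: MISS | VC [10]
  [7] addr=0x12f blk=18 s=2: L1-HIT | VC [10]
  [8] addr=0xa5 blk=10 s=2: VC-HIT | VC [18]
  [9] addr=0xfb blk=15 s=3: L1-HIT | VC [18]
  [10] addr=0xf4 blk=15 s=3: L1-HIT | VC [18]
  [11] addr=0x71 blk=7 s=3: MISS | VC [18, 15]
  [12] addr=0xf4 blk=15 s=3: VC-HIT | VC [18, 7]
  [13] addr=0xff blk=15 s=3: L1-HIT | VC [18, 7]

VC = [18, 7]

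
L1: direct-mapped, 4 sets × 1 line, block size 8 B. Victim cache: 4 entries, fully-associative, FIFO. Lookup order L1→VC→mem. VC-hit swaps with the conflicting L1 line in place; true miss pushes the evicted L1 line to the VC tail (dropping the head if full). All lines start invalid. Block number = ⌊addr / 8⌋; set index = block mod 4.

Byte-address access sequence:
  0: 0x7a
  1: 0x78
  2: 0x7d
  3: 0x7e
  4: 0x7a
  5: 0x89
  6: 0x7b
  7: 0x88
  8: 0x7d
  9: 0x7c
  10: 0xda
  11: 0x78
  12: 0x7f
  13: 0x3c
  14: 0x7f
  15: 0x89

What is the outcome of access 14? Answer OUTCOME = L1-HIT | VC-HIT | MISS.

OUTCOME = VC-HIT

  [0] addr=0x7a blk=15 s=3: MISS | VC []
  [1] addr=0x78 blk=15 s=3: L1-HIT | VC []
  [2] addr=0x7d blk=15 s=3: L1-HIT | VC []
  [3] addr=0x7e blk=15 s=3: L1-HIT | VC []
  [4] addr=0x7a blk=15 s=3: L1-HIT | VC []
  [5] addr=0x89 blk=17 s=1: MISS | VC []
  [6] addr=0x7b blk=15 s=3: L1-HIT | VC []
  [7] addr=0x88 blk=17 s=1: L1-HIT | VC []
  [8] addr=0x7d blk=15 s=3: L1-HIT | VC []
  [9] addr=0x7c blk=15 s=3: L1-HIT | VC []
  [10] addr=0xda blk=27 s=3: MISS | VC [15]
  [11] addr=0x78 blk=15 s=3: VC-HIT | VC [27]
  [12] addr=0x7f blk=15 s=3: L1-HIT | VC [27]
  [13] addr=0x3c blk=7 s=3: MISS | VC [27, 15]
  [14] addr=0x7f blk=15 s=3: VC-HIT | VC [27, 7]
  [15] addr=0x89 blk=17 s=1: L1-HIT | VC [27, 7]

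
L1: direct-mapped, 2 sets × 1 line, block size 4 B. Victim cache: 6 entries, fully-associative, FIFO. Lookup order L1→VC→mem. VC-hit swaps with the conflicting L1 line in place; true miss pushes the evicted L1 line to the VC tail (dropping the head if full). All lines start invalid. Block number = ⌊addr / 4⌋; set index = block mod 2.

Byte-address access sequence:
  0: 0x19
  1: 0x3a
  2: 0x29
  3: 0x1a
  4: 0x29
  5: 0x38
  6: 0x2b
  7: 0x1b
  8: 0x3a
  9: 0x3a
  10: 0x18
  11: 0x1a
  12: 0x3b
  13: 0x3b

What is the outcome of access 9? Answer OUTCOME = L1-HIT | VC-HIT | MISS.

OUTCOME = L1-HIT

0: 0x19 (blk 6, set 0) → MISS  vc=[]
1: 0x3a (blk 14, set 0) → MISS  vc=[6]
2: 0x29 (blk 10, set 0) → MISS  vc=[6, 14]
3: 0x1a (blk 6, set 0) → VC-HIT  vc=[10, 14]
4: 0x29 (blk 10, set 0) → VC-HIT  vc=[6, 14]
5: 0x38 (blk 14, set 0) → VC-HIT  vc=[6, 10]
6: 0x2b (blk 10, set 0) → VC-HIT  vc=[6, 14]
7: 0x1b (blk 6, set 0) → VC-HIT  vc=[10, 14]
8: 0x3a (blk 14, set 0) → VC-HIT  vc=[10, 6]
9: 0x3a (blk 14, set 0) → L1-HIT  vc=[10, 6]
10: 0x18 (blk 6, set 0) → VC-HIT  vc=[10, 14]
11: 0x1a (blk 6, set 0) → L1-HIT  vc=[10, 14]
12: 0x3b (blk 14, set 0) → VC-HIT  vc=[10, 6]
13: 0x3b (blk 14, set 0) → L1-HIT  vc=[10, 6]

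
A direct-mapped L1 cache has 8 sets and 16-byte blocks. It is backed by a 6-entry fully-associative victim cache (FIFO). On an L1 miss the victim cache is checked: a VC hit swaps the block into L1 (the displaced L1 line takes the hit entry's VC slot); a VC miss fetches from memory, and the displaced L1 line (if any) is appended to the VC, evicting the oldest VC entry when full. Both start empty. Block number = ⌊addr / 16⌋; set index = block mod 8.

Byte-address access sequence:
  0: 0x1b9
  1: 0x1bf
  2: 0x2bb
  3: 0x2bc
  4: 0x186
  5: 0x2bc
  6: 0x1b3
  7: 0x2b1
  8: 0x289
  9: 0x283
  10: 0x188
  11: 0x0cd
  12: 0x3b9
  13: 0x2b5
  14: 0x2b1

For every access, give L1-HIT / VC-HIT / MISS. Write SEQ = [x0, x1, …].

SEQ = [MISS, L1-HIT, MISS, L1-HIT, MISS, L1-HIT, VC-HIT, VC-HIT, MISS, L1-HIT, VC-HIT, MISS, MISS, VC-HIT, L1-HIT]

  [0] addr=0x1b9 blk=27 s=3: MISS | VC []
  [1] addr=0x1bf blk=27 s=3: L1-HIT | VC []
  [2] addr=0x2bb blk=43 s=3: MISS | VC [27]
  [3] addr=0x2bc blk=43 s=3: L1-HIT | VC [27]
  [4] addr=0x186 blk=24 s=0: MISS | VC [27]
  [5] addr=0x2bc blk=43 s=3: L1-HIT | VC [27]
  [6] addr=0x1b3 blk=27 s=3: VC-HIT | VC [43]
  [7] addr=0x2b1 blk=43 s=3: VC-HIT | VC [27]
  [8] addr=0x289 blk=40 s=0: MISS | VC [27, 24]
  [9] addr=0x283 blk=40 s=0: L1-HIT | VC [27, 24]
  [10] addr=0x188 blk=24 s=0: VC-HIT | VC [27, 40]
  [11] addr=0xcd blk=12 s=4: MISS | VC [27, 40]
  [12] addr=0x3b9 blk=59 s=3: MISS | VC [27, 40, 43]
  [13] addr=0x2b5 blk=43 s=3: VC-HIT | VC [27, 40, 59]
  [14] addr=0x2b1 blk=43 s=3: L1-HIT | VC [27, 40, 59]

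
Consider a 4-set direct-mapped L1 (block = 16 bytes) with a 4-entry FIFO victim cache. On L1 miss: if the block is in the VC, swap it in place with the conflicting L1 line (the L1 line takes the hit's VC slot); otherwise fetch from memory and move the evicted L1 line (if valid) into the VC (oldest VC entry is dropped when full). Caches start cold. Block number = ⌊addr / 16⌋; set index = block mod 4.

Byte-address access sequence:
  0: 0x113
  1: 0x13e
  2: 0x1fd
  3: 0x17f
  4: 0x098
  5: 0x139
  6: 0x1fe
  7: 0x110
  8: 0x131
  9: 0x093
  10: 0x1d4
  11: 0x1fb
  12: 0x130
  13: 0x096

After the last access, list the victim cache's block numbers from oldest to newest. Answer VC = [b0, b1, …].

  [0] addr=0x113 blk=17 s=1: MISS | VC []
  [1] addr=0x13e blk=19 s=3: MISS | VC []
  [2] addr=0x1fd blk=31 s=3: MISS | VC [19]
  [3] addr=0x17f blk=23 s=3: MISS | VC [19, 31]
  [4] addr=0x98 blk=9 s=1: MISS | VC [19, 31, 17]
  [5] addr=0x139 blk=19 s=3: VC-HIT | VC [23, 31, 17]
  [6] addr=0x1fe blk=31 s=3: VC-HIT | VC [23, 19, 17]
  [7] addr=0x110 blk=17 s=1: VC-HIT | VC [23, 19, 9]
  [8] addr=0x131 blk=19 s=3: VC-HIT | VC [23, 31, 9]
  [9] addr=0x93 blk=9 s=1: VC-HIT | VC [23, 31, 17]
  [10] addr=0x1d4 blk=29 s=1: MISS | VC [23, 31, 17, 9]
  [11] addr=0x1fb blk=31 s=3: VC-HIT | VC [23, 19, 17, 9]
  [12] addr=0x130 blk=19 s=3: VC-HIT | VC [23, 31, 17, 9]
  [13] addr=0x96 blk=9 s=1: VC-HIT | VC [23, 31, 17, 29]

VC = [23, 31, 17, 29]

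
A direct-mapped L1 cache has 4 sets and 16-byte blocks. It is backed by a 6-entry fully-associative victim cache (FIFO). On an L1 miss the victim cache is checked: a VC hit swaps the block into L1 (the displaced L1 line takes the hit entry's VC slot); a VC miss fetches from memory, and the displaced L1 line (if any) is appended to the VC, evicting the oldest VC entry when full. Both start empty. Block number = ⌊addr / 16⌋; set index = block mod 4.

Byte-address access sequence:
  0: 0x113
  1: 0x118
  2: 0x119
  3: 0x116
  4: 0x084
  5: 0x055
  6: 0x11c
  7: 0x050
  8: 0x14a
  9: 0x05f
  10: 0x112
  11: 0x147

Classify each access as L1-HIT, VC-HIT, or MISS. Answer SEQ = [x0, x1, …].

SEQ = [MISS, L1-HIT, L1-HIT, L1-HIT, MISS, MISS, VC-HIT, VC-HIT, MISS, L1-HIT, VC-HIT, L1-HIT]

#0 0x113→b17/s1 MISS; vc=[]
#1 0x118→b17/s1 L1-HIT; vc=[]
#2 0x119→b17/s1 L1-HIT; vc=[]
#3 0x116→b17/s1 L1-HIT; vc=[]
#4 0x84→b8/s0 MISS; vc=[]
#5 0x55→b5/s1 MISS; vc=[17]
#6 0x11c→b17/s1 VC-HIT; vc=[5]
#7 0x50→b5/s1 VC-HIT; vc=[17]
#8 0x14a→b20/s0 MISS; vc=[17,8]
#9 0x5f→b5/s1 L1-HIT; vc=[17,8]
#10 0x112→b17/s1 VC-HIT; vc=[5,8]
#11 0x147→b20/s0 L1-HIT; vc=[5,8]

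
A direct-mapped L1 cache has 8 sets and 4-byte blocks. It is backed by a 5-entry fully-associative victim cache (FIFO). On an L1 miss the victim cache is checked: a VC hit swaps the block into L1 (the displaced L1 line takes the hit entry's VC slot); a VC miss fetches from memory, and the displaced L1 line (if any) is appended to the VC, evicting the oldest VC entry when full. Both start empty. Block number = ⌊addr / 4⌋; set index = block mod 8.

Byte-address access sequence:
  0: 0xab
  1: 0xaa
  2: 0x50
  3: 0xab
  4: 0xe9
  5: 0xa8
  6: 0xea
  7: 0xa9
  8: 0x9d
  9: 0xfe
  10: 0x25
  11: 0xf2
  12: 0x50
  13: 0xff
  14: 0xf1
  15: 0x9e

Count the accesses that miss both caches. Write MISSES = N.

MISSES = 7

#0 0xab→b42/s2 MISS; vc=[]
#1 0xaa→b42/s2 L1-HIT; vc=[]
#2 0x50→b20/s4 MISS; vc=[]
#3 0xab→b42/s2 L1-HIT; vc=[]
#4 0xe9→b58/s2 MISS; vc=[42]
#5 0xa8→b42/s2 VC-HIT; vc=[58]
#6 0xea→b58/s2 VC-HIT; vc=[42]
#7 0xa9→b42/s2 VC-HIT; vc=[58]
#8 0x9d→b39/s7 MISS; vc=[58]
#9 0xfe→b63/s7 MISS; vc=[58,39]
#10 0x25→b9/s1 MISS; vc=[58,39]
#11 0xf2→b60/s4 MISS; vc=[58,39,20]
#12 0x50→b20/s4 VC-HIT; vc=[58,39,60]
#13 0xff→b63/s7 L1-HIT; vc=[58,39,60]
#14 0xf1→b60/s4 VC-HIT; vc=[58,39,20]
#15 0x9e→b39/s7 VC-HIT; vc=[58,63,20]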